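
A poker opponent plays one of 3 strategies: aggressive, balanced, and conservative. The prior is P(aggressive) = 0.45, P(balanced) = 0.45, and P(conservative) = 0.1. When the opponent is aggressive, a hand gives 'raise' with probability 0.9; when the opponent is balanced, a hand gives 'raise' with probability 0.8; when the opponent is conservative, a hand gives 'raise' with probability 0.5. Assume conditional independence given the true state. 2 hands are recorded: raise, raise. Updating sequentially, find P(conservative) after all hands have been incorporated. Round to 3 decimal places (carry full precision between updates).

0.037

Each posterior becomes the prior for the next update.
After 'raise': normaliser = 0.9·0.4500 + 0.8·0.4500 + 0.5·0.1000; P(aggressive) ≈ 0.4969, P(balanced) ≈ 0.4417, P(conservative) ≈ 0.0613
After 'raise': normaliser = 0.9·0.4969 + 0.8·0.4417 + 0.5·0.0613; P(aggressive) ≈ 0.5380, P(balanced) ≈ 0.4251, P(conservative) ≈ 0.0369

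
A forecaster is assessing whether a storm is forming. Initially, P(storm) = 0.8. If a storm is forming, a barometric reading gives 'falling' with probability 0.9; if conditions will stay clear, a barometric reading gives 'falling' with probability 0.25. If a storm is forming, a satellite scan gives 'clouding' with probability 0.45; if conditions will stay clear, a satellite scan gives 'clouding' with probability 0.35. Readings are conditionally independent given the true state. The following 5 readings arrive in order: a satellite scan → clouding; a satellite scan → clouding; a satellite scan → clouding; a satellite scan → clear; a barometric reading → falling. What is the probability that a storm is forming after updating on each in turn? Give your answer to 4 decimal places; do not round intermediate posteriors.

0.9628

After a satellite scan='clouding': P(storm) = 0.45·0.8000 / (0.45·0.8000 + 0.35·0.2000) ≈ 0.8372
After a satellite scan='clouding': P(storm) = 0.45·0.8372 / (0.45·0.8372 + 0.35·0.1628) ≈ 0.8686
After a satellite scan='clouding': P(storm) = 0.45·0.8686 / (0.45·0.8686 + 0.35·0.1314) ≈ 0.8948
After a satellite scan='clear': P(storm) = 0.55·0.8948 / (0.55·0.8948 + 0.65·0.1052) ≈ 0.8780
After a barometric reading='falling': P(storm) = 0.9·0.8780 / (0.9·0.8780 + 0.25·0.1220) ≈ 0.9628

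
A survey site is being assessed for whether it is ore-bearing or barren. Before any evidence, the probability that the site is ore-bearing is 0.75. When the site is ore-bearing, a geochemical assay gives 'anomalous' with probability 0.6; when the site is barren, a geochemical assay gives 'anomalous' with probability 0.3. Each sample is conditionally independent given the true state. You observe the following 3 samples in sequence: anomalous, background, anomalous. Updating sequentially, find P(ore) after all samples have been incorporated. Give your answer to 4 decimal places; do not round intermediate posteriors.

After 'anomalous': P(ore) = 0.6·0.7500 / (0.6·0.7500 + 0.3·0.2500) ≈ 0.8571
After 'background': P(ore) = 0.4·0.8571 / (0.4·0.8571 + 0.7·0.1429) ≈ 0.7742
After 'anomalous': P(ore) = 0.6·0.7742 / (0.6·0.7742 + 0.3·0.2258) ≈ 0.8727

0.8727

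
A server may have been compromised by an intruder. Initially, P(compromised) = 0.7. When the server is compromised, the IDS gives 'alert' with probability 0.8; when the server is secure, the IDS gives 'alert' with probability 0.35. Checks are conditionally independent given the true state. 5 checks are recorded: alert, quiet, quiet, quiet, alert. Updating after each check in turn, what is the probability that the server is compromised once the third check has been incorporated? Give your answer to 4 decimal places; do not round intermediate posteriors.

0.3355

After 'alert': P(compromised) = 0.8·0.7000 / (0.8·0.7000 + 0.35·0.3000) ≈ 0.8421
After 'quiet': P(compromised) = 0.2·0.8421 / (0.2·0.8421 + 0.65·0.1579) ≈ 0.6214
After 'quiet': P(compromised) = 0.2·0.6214 / (0.2·0.6214 + 0.65·0.3786) ≈ 0.3355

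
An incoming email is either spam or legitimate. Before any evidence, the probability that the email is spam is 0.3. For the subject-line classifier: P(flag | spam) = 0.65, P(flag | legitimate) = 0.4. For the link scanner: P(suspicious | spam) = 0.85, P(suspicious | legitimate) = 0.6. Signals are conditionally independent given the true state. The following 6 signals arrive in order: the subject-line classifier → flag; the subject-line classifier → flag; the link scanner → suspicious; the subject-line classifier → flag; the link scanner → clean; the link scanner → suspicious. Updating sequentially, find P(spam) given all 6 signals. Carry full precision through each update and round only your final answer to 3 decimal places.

After the subject-line classifier='flag': P(spam) = 0.65·0.3000 / (0.65·0.3000 + 0.4·0.7000) ≈ 0.4105
After the subject-line classifier='flag': P(spam) = 0.65·0.4105 / (0.65·0.4105 + 0.4·0.5895) ≈ 0.5309
After the link scanner='suspicious': P(spam) = 0.85·0.5309 / (0.85·0.5309 + 0.6·0.4691) ≈ 0.6159
After the subject-line classifier='flag': P(spam) = 0.65·0.6159 / (0.65·0.6159 + 0.4·0.3841) ≈ 0.7226
After the link scanner='clean': P(spam) = 0.15·0.7226 / (0.15·0.7226 + 0.4·0.2774) ≈ 0.4942
After the link scanner='suspicious': P(spam) = 0.85·0.4942 / (0.85·0.4942 + 0.6·0.5058) ≈ 0.5805

0.581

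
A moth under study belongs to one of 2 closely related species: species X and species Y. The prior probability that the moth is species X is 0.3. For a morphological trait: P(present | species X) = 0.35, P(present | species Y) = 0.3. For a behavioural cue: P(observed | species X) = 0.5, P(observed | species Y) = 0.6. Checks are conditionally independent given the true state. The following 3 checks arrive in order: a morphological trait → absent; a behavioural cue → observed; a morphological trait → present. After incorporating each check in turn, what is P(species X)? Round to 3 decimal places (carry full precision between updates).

After a morphological trait='absent': P(species X) = 0.65·0.3000 / (0.65·0.3000 + 0.7·0.7000) ≈ 0.2847
After a behavioural cue='observed': P(species X) = 0.5·0.2847 / (0.5·0.2847 + 0.6·0.7153) ≈ 0.2490
After a morphological trait='present': P(species X) = 0.35·0.2490 / (0.35·0.2490 + 0.3·0.7510) ≈ 0.2790

0.279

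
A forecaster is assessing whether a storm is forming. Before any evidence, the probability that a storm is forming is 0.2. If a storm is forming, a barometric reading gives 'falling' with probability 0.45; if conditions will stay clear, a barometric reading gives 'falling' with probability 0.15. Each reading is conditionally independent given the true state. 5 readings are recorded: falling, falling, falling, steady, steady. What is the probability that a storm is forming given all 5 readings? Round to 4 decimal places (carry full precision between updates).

0.7386

After 'falling': P(storm) = 0.45·0.2000 / (0.45·0.2000 + 0.15·0.8000) ≈ 0.4286
After 'falling': P(storm) = 0.45·0.4286 / (0.45·0.4286 + 0.15·0.5714) ≈ 0.6923
After 'falling': P(storm) = 0.45·0.6923 / (0.45·0.6923 + 0.15·0.3077) ≈ 0.8710
After 'steady': P(storm) = 0.55·0.8710 / (0.55·0.8710 + 0.85·0.1290) ≈ 0.8137
After 'steady': P(storm) = 0.55·0.8137 / (0.55·0.8137 + 0.85·0.1863) ≈ 0.7386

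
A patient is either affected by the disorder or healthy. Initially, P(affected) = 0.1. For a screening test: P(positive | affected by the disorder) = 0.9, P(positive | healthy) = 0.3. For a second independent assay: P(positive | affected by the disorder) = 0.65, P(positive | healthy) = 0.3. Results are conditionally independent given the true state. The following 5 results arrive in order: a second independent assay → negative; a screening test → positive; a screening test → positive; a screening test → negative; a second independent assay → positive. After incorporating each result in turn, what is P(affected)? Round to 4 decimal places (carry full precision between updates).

0.1340

Apply Bayes' rule sequentially, carrying P(affected) forward.
After a second independent assay='negative': P(affected) = 0.35·0.1000 / (0.35·0.1000 + 0.7·0.9000) ≈ 0.0526
After a screening test='positive': P(affected) = 0.9·0.0526 / (0.9·0.0526 + 0.3·0.9474) ≈ 0.1429
After a screening test='positive': P(affected) = 0.9·0.1429 / (0.9·0.1429 + 0.3·0.8571) ≈ 0.3333
After a screening test='negative': P(affected) = 0.1·0.3333 / (0.1·0.3333 + 0.7·0.6667) ≈ 0.0667
After a second independent assay='positive': P(affected) = 0.65·0.0667 / (0.65·0.0667 + 0.3·0.9333) ≈ 0.1340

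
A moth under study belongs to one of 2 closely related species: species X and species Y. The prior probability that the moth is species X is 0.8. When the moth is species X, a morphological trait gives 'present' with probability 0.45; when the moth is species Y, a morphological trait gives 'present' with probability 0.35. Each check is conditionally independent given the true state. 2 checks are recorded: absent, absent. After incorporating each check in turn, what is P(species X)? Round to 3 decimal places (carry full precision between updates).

Each posterior becomes the prior for the next update.
After 'absent': P(species X) = 0.55·0.8000 / (0.55·0.8000 + 0.65·0.2000) ≈ 0.7719
After 'absent': P(species X) = 0.55·0.7719 / (0.55·0.7719 + 0.65·0.2281) ≈ 0.7412

0.741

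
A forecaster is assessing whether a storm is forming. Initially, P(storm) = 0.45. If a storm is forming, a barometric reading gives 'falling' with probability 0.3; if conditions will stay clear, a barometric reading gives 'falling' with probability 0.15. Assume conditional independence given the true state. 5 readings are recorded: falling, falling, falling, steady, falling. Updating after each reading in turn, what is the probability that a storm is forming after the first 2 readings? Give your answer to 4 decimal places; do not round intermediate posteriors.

Each posterior becomes the prior for the next update.
After 'falling': P(storm) = 0.3·0.4500 / (0.3·0.4500 + 0.15·0.5500) ≈ 0.6207
After 'falling': P(storm) = 0.3·0.6207 / (0.3·0.6207 + 0.15·0.3793) ≈ 0.7660

0.7660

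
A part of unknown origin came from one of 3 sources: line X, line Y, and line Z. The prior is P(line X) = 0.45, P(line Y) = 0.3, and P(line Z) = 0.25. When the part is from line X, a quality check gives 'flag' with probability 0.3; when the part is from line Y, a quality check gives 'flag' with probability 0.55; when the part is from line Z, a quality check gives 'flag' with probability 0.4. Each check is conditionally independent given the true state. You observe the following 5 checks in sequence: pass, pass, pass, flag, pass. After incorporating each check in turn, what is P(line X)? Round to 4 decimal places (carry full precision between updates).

After 'pass': normaliser = 0.7·0.4500 + 0.45·0.3000 + 0.6·0.2500; P(line X) ≈ 0.5250, P(line Y) ≈ 0.2250, P(line Z) ≈ 0.2500
After 'pass': normaliser = 0.7·0.5250 + 0.45·0.2250 + 0.6·0.2500; P(line X) ≈ 0.5939, P(line Y) ≈ 0.1636, P(line Z) ≈ 0.2424
After 'pass': normaliser = 0.7·0.5939 + 0.45·0.1636 + 0.6·0.2424; P(line X) ≈ 0.6549, P(line Y) ≈ 0.1160, P(line Z) ≈ 0.2291
After 'flag': normaliser = 0.3·0.6549 + 0.55·0.1160 + 0.4·0.2291; P(line X) ≈ 0.5583, P(line Y) ≈ 0.1813, P(line Z) ≈ 0.2604
After 'pass': normaliser = 0.7·0.5583 + 0.45·0.1813 + 0.6·0.2604; P(line X) ≈ 0.6217, P(line Y) ≈ 0.1298, P(line Z) ≈ 0.2486

0.6217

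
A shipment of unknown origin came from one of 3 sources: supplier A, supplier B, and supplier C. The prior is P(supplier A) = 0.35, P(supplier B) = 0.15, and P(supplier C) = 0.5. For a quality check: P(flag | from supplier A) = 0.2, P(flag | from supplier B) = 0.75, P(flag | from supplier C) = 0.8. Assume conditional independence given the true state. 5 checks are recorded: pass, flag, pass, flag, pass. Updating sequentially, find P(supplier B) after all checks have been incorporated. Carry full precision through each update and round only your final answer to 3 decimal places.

After 'pass': normaliser = 0.8·0.3500 + 0.25·0.1500 + 0.2·0.5000; P(supplier A) ≈ 0.6707, P(supplier B) ≈ 0.0898, P(supplier C) ≈ 0.2395
After 'flag': normaliser = 0.2·0.6707 + 0.75·0.0898 + 0.8·0.2395; P(supplier A) ≈ 0.3412, P(supplier B) ≈ 0.1714, P(supplier C) ≈ 0.4874
After 'pass': normaliser = 0.8·0.3412 + 0.25·0.1714 + 0.2·0.4874; P(supplier A) ≈ 0.6605, P(supplier B) ≈ 0.1037, P(supplier C) ≈ 0.2359
After 'flag': normaliser = 0.2·0.6605 + 0.75·0.1037 + 0.8·0.2359; P(supplier A) ≈ 0.3314, P(supplier B) ≈ 0.1951, P(supplier C) ≈ 0.4735
After 'pass': normaliser = 0.8·0.3314 + 0.25·0.1951 + 0.2·0.4735; P(supplier A) ≈ 0.6489, P(supplier B) ≈ 0.1193, P(supplier C) ≈ 0.2318

0.119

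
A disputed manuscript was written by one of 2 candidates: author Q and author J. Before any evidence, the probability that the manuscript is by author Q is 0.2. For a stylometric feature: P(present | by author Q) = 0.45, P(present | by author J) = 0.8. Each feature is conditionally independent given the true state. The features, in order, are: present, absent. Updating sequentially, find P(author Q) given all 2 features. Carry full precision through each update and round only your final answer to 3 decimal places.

0.279

Apply Bayes' rule sequentially, carrying P(author Q) forward.
After 'present': P(author Q) = 0.45·0.2000 / (0.45·0.2000 + 0.8·0.8000) ≈ 0.1233
After 'absent': P(author Q) = 0.55·0.1233 / (0.55·0.1233 + 0.2·0.8767) ≈ 0.2789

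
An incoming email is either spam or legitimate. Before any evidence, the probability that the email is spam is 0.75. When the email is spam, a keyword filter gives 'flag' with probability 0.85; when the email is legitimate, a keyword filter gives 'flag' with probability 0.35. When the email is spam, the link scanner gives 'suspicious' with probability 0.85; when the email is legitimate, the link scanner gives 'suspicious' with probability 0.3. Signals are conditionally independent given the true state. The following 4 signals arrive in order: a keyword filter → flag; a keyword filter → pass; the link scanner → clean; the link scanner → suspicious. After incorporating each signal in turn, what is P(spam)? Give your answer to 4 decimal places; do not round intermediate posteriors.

0.5051

After a keyword filter='flag': P(spam) = 0.85·0.7500 / (0.85·0.7500 + 0.35·0.2500) ≈ 0.8793
After a keyword filter='pass': P(spam) = 0.15·0.8793 / (0.15·0.8793 + 0.65·0.1207) ≈ 0.6270
After the link scanner='clean': P(spam) = 0.15·0.6270 / (0.15·0.6270 + 0.7·0.3730) ≈ 0.2649
After the link scanner='suspicious': P(spam) = 0.85·0.2649 / (0.85·0.2649 + 0.3·0.7351) ≈ 0.5051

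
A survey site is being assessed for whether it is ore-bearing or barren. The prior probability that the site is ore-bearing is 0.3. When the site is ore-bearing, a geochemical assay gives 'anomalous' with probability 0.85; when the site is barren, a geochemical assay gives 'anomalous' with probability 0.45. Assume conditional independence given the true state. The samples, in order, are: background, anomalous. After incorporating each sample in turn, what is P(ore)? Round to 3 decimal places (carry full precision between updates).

Apply Bayes' rule sequentially, carrying P(ore) forward.
After 'background': P(ore) = 0.15·0.3000 / (0.15·0.3000 + 0.55·0.7000) ≈ 0.1047
After 'anomalous': P(ore) = 0.85·0.1047 / (0.85·0.1047 + 0.45·0.8953) ≈ 0.1809

0.181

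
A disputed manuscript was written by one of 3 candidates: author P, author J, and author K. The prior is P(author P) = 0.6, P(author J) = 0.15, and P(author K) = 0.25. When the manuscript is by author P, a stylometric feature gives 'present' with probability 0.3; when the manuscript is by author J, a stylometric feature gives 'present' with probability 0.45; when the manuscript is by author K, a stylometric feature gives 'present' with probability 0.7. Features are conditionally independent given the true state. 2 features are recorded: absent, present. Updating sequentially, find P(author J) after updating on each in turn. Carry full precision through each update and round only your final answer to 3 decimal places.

0.172

Each posterior becomes the prior for the next update.
After 'absent': normaliser = 0.7·0.6000 + 0.55·0.1500 + 0.3·0.2500; P(author P) ≈ 0.7273, P(author J) ≈ 0.1429, P(author K) ≈ 0.1299
After 'present': normaliser = 0.3·0.7273 + 0.45·0.1429 + 0.7·0.1299; P(author P) ≈ 0.5843, P(author J) ≈ 0.1722, P(author K) ≈ 0.2435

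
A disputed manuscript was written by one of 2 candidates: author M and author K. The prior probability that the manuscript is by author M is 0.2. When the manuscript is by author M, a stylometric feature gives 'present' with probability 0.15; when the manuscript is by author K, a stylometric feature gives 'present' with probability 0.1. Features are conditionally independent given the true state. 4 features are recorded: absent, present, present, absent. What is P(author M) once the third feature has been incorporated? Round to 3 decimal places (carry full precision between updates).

0.347

Each posterior becomes the prior for the next update.
After 'absent': P(author M) = 0.85·0.2000 / (0.85·0.2000 + 0.9·0.8000) ≈ 0.1910
After 'present': P(author M) = 0.15·0.1910 / (0.15·0.1910 + 0.1·0.8090) ≈ 0.2615
After 'present': P(author M) = 0.15·0.2615 / (0.15·0.2615 + 0.1·0.7385) ≈ 0.3469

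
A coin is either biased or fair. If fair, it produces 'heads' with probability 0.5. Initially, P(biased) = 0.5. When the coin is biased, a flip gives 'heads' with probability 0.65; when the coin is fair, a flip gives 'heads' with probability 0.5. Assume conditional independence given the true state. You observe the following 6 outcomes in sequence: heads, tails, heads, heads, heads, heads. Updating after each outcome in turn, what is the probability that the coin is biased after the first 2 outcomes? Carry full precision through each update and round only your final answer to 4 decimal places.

After 'heads': P(biased) = 0.65·0.5000 / (0.65·0.5000 + 0.5·0.5000) ≈ 0.5652
After 'tails': P(biased) = 0.35·0.5652 / (0.35·0.5652 + 0.5·0.4348) ≈ 0.4764

0.4764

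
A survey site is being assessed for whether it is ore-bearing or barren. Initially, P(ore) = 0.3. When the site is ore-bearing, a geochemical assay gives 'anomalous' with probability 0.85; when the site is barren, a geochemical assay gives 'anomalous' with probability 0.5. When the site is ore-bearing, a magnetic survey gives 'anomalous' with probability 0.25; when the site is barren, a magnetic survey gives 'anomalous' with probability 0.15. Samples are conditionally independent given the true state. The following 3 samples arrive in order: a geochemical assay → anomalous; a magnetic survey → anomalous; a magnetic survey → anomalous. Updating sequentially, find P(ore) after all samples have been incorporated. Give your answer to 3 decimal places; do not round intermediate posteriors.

0.669

After a geochemical assay='anomalous': P(ore) = 0.85·0.3000 / (0.85·0.3000 + 0.5·0.7000) ≈ 0.4215
After a magnetic survey='anomalous': P(ore) = 0.25·0.4215 / (0.25·0.4215 + 0.15·0.5785) ≈ 0.5484
After a magnetic survey='anomalous': P(ore) = 0.25·0.5484 / (0.25·0.5484 + 0.15·0.4516) ≈ 0.6693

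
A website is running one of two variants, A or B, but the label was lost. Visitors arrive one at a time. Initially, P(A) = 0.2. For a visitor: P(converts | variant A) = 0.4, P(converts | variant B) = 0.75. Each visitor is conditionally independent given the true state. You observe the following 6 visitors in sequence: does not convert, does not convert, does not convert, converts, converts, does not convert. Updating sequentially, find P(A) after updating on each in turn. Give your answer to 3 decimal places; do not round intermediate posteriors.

After 'does not convert': P(A) = 0.6·0.2000 / (0.6·0.2000 + 0.25·0.8000) ≈ 0.3750
After 'does not convert': P(A) = 0.6·0.3750 / (0.6·0.3750 + 0.25·0.6250) ≈ 0.5902
After 'does not convert': P(A) = 0.6·0.5902 / (0.6·0.5902 + 0.25·0.4098) ≈ 0.7756
After 'converts': P(A) = 0.4·0.7756 / (0.4·0.7756 + 0.75·0.2244) ≈ 0.6483
After 'converts': P(A) = 0.4·0.6483 / (0.4·0.6483 + 0.75·0.3517) ≈ 0.4957
After 'does not convert': P(A) = 0.6·0.4957 / (0.6·0.4957 + 0.25·0.5043) ≈ 0.7023

0.702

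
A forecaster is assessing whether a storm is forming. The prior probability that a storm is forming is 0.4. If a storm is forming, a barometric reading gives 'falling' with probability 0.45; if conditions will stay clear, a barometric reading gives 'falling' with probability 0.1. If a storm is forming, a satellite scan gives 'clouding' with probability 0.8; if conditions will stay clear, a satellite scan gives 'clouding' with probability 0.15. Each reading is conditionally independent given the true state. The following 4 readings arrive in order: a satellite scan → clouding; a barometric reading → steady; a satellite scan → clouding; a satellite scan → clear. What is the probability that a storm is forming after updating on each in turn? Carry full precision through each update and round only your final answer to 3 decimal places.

0.732

Apply Bayes' rule sequentially, carrying P(storm) forward.
After a satellite scan='clouding': P(storm) = 0.8·0.4000 / (0.8·0.4000 + 0.15·0.6000) ≈ 0.7805
After a barometric reading='steady': P(storm) = 0.55·0.7805 / (0.55·0.7805 + 0.9·0.2195) ≈ 0.6848
After a satellite scan='clouding': P(storm) = 0.8·0.6848 / (0.8·0.6848 + 0.15·0.3152) ≈ 0.9206
After a satellite scan='clear': P(storm) = 0.2·0.9206 / (0.2·0.9206 + 0.85·0.0794) ≈ 0.7317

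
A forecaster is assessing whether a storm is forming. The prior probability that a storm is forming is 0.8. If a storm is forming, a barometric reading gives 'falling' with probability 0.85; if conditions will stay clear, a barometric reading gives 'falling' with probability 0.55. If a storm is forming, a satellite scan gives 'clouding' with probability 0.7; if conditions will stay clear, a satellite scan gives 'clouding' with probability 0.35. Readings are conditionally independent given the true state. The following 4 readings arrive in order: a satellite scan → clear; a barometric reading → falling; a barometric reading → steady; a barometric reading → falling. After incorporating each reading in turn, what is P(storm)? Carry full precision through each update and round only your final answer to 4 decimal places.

After a satellite scan='clear': P(storm) = 0.3·0.8000 / (0.3·0.8000 + 0.65·0.2000) ≈ 0.6486
After a barometric reading='falling': P(storm) = 0.85·0.6486 / (0.85·0.6486 + 0.55·0.3514) ≈ 0.7405
After a barometric reading='steady': P(storm) = 0.15·0.7405 / (0.15·0.7405 + 0.45·0.2595) ≈ 0.4875
After a barometric reading='falling': P(storm) = 0.85·0.4875 / (0.85·0.4875 + 0.55·0.5125) ≈ 0.5951

0.5951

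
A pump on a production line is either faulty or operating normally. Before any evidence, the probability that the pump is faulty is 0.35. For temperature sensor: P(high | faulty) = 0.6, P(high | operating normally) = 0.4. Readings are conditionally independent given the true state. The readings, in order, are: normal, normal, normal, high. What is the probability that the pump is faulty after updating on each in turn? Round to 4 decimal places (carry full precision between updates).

After 'normal': P(faulty) = 0.4·0.3500 / (0.4·0.3500 + 0.6·0.6500) ≈ 0.2642
After 'normal': P(faulty) = 0.4·0.2642 / (0.4·0.2642 + 0.6·0.7358) ≈ 0.1931
After 'normal': P(faulty) = 0.4·0.1931 / (0.4·0.1931 + 0.6·0.8069) ≈ 0.1376
After 'high': P(faulty) = 0.6·0.1376 / (0.6·0.1376 + 0.4·0.8624) ≈ 0.1931

0.1931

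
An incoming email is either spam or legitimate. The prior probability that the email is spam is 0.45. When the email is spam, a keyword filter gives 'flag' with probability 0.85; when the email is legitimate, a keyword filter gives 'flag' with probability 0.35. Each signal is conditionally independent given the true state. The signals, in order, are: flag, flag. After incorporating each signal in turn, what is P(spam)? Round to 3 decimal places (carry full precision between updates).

0.828

After 'flag': P(spam) = 0.85·0.4500 / (0.85·0.4500 + 0.35·0.5500) ≈ 0.6652
After 'flag': P(spam) = 0.85·0.6652 / (0.85·0.6652 + 0.35·0.3348) ≈ 0.8283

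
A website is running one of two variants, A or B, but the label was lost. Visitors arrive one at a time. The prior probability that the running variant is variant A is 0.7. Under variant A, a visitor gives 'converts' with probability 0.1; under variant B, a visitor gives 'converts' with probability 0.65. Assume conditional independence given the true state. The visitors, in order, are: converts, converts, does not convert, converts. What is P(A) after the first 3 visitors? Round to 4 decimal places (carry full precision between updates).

0.1244

After 'converts': P(A) = 0.1·0.7000 / (0.1·0.7000 + 0.65·0.3000) ≈ 0.2642
After 'converts': P(A) = 0.1·0.2642 / (0.1·0.2642 + 0.65·0.7358) ≈ 0.0523
After 'does not convert': P(A) = 0.9·0.0523 / (0.9·0.0523 + 0.35·0.9477) ≈ 0.1244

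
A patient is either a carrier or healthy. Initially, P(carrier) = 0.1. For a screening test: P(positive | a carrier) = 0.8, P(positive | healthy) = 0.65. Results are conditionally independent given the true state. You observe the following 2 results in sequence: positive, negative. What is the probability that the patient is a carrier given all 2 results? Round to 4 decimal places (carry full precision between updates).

0.0725

Each posterior becomes the prior for the next update.
After 'positive': P(carrier) = 0.8·0.1000 / (0.8·0.1000 + 0.65·0.9000) ≈ 0.1203
After 'negative': P(carrier) = 0.2·0.1203 / (0.2·0.1203 + 0.35·0.8797) ≈ 0.0725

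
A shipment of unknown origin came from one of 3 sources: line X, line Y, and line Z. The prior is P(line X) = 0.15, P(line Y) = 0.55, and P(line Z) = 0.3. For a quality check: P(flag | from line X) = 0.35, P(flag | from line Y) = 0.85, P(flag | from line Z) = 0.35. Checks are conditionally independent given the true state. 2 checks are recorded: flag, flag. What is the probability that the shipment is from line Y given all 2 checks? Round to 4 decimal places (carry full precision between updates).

0.8782

Apply Bayes' rule sequentially, carrying P(line Y) forward.
After 'flag': normaliser = 0.35·0.1500 + 0.85·0.5500 + 0.35·0.3000; P(line X) ≈ 0.0840, P(line Y) ≈ 0.7480, P(line Z) ≈ 0.1680
After 'flag': normaliser = 0.35·0.0840 + 0.85·0.7480 + 0.35·0.1680; P(line X) ≈ 0.0406, P(line Y) ≈ 0.8782, P(line Z) ≈ 0.0812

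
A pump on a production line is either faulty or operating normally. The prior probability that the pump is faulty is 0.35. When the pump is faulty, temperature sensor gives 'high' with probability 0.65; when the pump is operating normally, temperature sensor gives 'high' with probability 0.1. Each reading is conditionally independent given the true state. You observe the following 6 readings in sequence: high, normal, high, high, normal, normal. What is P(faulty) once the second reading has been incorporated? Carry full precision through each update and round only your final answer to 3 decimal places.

After 'high': P(faulty) = 0.65·0.3500 / (0.65·0.3500 + 0.1·0.6500) ≈ 0.7778
After 'normal': P(faulty) = 0.35·0.7778 / (0.35·0.7778 + 0.9·0.2222) ≈ 0.5765

0.576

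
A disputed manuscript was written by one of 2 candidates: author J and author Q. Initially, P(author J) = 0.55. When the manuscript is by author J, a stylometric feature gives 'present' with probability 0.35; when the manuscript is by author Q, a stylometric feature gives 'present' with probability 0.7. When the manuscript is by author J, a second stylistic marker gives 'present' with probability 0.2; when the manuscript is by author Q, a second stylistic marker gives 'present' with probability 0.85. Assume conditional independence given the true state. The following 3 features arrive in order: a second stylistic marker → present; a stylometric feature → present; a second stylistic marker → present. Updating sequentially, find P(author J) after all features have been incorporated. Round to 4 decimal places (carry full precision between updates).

0.0327

Each posterior becomes the prior for the next update.
After a second stylistic marker='present': P(author J) = 0.2·0.5500 / (0.2·0.5500 + 0.85·0.4500) ≈ 0.2234
After a stylometric feature='present': P(author J) = 0.35·0.2234 / (0.35·0.2234 + 0.7·0.7766) ≈ 0.1257
After a second stylistic marker='present': P(author J) = 0.2·0.1257 / (0.2·0.1257 + 0.85·0.8743) ≈ 0.0327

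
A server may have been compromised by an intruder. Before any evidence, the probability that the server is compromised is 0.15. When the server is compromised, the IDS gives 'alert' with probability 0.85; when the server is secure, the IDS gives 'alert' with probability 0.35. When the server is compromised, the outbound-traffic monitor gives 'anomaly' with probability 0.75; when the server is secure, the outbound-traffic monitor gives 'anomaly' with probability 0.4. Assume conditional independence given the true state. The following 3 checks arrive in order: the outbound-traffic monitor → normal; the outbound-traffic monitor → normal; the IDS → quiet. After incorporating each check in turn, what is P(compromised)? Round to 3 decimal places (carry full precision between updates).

0.007

Apply Bayes' rule sequentially, carrying P(compromised) forward.
After the outbound-traffic monitor='normal': P(compromised) = 0.25·0.1500 / (0.25·0.1500 + 0.6·0.8500) ≈ 0.0685
After the outbound-traffic monitor='normal': P(compromised) = 0.25·0.0685 / (0.25·0.0685 + 0.6·0.9315) ≈ 0.0297
After the IDS='quiet': P(compromised) = 0.15·0.0297 / (0.15·0.0297 + 0.65·0.9703) ≈ 0.0070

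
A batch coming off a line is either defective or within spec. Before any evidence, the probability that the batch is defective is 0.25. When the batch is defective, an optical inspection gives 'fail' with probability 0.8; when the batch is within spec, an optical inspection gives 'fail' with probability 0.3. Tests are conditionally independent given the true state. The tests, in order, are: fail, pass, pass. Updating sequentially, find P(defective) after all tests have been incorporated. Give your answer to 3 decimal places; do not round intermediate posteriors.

0.068

After 'fail': P(defective) = 0.8·0.2500 / (0.8·0.2500 + 0.3·0.7500) ≈ 0.4706
After 'pass': P(defective) = 0.2·0.4706 / (0.2·0.4706 + 0.7·0.5294) ≈ 0.2025
After 'pass': P(defective) = 0.2·0.2025 / (0.2·0.2025 + 0.7·0.7975) ≈ 0.0677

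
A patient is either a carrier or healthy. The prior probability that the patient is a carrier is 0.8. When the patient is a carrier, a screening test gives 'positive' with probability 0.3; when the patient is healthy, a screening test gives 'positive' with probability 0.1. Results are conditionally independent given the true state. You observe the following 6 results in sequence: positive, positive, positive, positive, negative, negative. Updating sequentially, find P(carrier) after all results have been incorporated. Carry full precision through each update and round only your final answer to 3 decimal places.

After 'positive': P(carrier) = 0.3·0.8000 / (0.3·0.8000 + 0.1·0.2000) ≈ 0.9231
After 'positive': P(carrier) = 0.3·0.9231 / (0.3·0.9231 + 0.1·0.0769) ≈ 0.9730
After 'positive': P(carrier) = 0.3·0.9730 / (0.3·0.9730 + 0.1·0.0270) ≈ 0.9908
After 'positive': P(carrier) = 0.3·0.9908 / (0.3·0.9908 + 0.1·0.0092) ≈ 0.9969
After 'negative': P(carrier) = 0.7·0.9969 / (0.7·0.9969 + 0.9·0.0031) ≈ 0.9960
After 'negative': P(carrier) = 0.7·0.9960 / (0.7·0.9960 + 0.9·0.0040) ≈ 0.9949

0.995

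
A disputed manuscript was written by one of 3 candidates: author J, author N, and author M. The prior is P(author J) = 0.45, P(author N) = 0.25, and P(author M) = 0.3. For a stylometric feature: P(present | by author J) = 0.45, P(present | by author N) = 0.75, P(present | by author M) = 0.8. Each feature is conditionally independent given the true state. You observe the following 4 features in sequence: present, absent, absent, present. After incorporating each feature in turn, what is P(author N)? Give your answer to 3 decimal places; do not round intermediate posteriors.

0.200

Apply Bayes' rule sequentially, carrying P(author N) forward.
After 'present': normaliser = 0.45·0.4500 + 0.75·0.2500 + 0.8·0.3000; P(author J) ≈ 0.3214, P(author N) ≈ 0.2976, P(author M) ≈ 0.3810
After 'absent': normaliser = 0.55·0.3214 + 0.25·0.2976 + 0.2·0.3810; P(author J) ≈ 0.5400, P(author N) ≈ 0.2273, P(author M) ≈ 0.2327
After 'absent': normaliser = 0.55·0.5400 + 0.25·0.2273 + 0.2·0.2327; P(author J) ≈ 0.7418, P(author N) ≈ 0.1419, P(author M) ≈ 0.1163
After 'present': normaliser = 0.45·0.7418 + 0.75·0.1419 + 0.8·0.1163; P(author J) ≈ 0.6260, P(author N) ≈ 0.1996, P(author M) ≈ 0.1744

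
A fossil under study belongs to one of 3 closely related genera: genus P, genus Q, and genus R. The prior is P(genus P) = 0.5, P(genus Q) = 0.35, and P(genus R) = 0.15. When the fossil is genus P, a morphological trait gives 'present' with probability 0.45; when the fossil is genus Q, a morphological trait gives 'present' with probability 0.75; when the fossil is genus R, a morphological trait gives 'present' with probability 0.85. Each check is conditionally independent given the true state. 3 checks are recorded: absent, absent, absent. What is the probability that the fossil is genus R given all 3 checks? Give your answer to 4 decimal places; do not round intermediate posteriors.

0.0057

After 'absent': normaliser = 0.55·0.5000 + 0.25·0.3500 + 0.15·0.1500; P(genus P) ≈ 0.7143, P(genus Q) ≈ 0.2273, P(genus R) ≈ 0.0584
After 'absent': normaliser = 0.55·0.7143 + 0.25·0.2273 + 0.15·0.0584; P(genus P) ≈ 0.8569, P(genus Q) ≈ 0.1239, P(genus R) ≈ 0.0191
After 'absent': normaliser = 0.55·0.8569 + 0.25·0.1239 + 0.15·0.0191; P(genus P) ≈ 0.9330, P(genus Q) ≈ 0.0613, P(genus R) ≈ 0.0057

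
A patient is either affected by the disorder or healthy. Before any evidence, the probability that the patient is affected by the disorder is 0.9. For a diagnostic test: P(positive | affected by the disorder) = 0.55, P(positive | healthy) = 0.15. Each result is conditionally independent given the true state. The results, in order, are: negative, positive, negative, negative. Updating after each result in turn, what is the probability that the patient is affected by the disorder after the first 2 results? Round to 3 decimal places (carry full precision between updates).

0.946

Apply Bayes' rule sequentially, carrying P(affected) forward.
After 'negative': P(affected) = 0.45·0.9000 / (0.45·0.9000 + 0.85·0.1000) ≈ 0.8265
After 'positive': P(affected) = 0.55·0.8265 / (0.55·0.8265 + 0.15·0.1735) ≈ 0.9459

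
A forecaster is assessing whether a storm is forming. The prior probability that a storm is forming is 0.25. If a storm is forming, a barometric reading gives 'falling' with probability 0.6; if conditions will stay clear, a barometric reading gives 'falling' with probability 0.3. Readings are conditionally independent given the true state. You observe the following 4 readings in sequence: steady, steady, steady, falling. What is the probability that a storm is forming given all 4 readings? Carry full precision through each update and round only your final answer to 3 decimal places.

After 'steady': P(storm) = 0.4·0.2500 / (0.4·0.2500 + 0.7·0.7500) ≈ 0.1600
After 'steady': P(storm) = 0.4·0.1600 / (0.4·0.1600 + 0.7·0.8400) ≈ 0.0982
After 'steady': P(storm) = 0.4·0.0982 / (0.4·0.0982 + 0.7·0.9018) ≈ 0.0586
After 'falling': P(storm) = 0.6·0.0586 / (0.6·0.0586 + 0.3·0.9414) ≈ 0.1106

0.111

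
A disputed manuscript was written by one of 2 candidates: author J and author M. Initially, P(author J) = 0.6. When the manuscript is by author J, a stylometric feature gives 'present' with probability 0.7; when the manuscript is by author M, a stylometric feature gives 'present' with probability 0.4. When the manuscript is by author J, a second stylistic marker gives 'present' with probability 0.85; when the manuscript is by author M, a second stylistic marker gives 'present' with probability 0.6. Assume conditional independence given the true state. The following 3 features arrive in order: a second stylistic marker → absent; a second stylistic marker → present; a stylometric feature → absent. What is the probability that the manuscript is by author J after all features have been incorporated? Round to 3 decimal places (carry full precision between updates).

0.285

After a second stylistic marker='absent': P(author J) = 0.15·0.6000 / (0.15·0.6000 + 0.4·0.4000) ≈ 0.3600
After a second stylistic marker='present': P(author J) = 0.85·0.3600 / (0.85·0.3600 + 0.6·0.6400) ≈ 0.4435
After a stylometric feature='absent': P(author J) = 0.3·0.4435 / (0.3·0.4435 + 0.6·0.5565) ≈ 0.2849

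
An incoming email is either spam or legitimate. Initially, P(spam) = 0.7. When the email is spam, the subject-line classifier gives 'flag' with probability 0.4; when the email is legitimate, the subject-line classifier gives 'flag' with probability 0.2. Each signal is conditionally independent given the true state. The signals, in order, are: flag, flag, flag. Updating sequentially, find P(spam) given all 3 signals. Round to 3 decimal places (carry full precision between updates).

After 'flag': P(spam) = 0.4·0.7000 / (0.4·0.7000 + 0.2·0.3000) ≈ 0.8235
After 'flag': P(spam) = 0.4·0.8235 / (0.4·0.8235 + 0.2·0.1765) ≈ 0.9032
After 'flag': P(spam) = 0.4·0.9032 / (0.4·0.9032 + 0.2·0.0968) ≈ 0.9492

0.949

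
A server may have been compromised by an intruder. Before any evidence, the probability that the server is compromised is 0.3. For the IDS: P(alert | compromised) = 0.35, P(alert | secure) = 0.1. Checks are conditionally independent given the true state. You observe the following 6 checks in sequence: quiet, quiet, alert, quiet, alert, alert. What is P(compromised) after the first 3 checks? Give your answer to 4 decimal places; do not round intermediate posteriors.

0.4390

After 'quiet': P(compromised) = 0.65·0.3000 / (0.65·0.3000 + 0.9·0.7000) ≈ 0.2364
After 'quiet': P(compromised) = 0.65·0.2364 / (0.65·0.2364 + 0.9·0.7636) ≈ 0.1827
After 'alert': P(compromised) = 0.35·0.1827 / (0.35·0.1827 + 0.1·0.8173) ≈ 0.4390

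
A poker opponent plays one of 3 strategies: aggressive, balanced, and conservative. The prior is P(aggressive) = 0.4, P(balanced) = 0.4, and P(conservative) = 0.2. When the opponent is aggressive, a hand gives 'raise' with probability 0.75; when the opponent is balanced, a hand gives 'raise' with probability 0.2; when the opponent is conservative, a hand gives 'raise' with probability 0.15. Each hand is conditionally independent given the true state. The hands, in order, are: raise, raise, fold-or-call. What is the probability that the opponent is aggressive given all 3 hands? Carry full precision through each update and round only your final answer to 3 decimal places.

After 'raise': normaliser = 0.75·0.4000 + 0.2·0.4000 + 0.15·0.2000; P(aggressive) ≈ 0.7317, P(balanced) ≈ 0.1951, P(conservative) ≈ 0.0732
After 'raise': normaliser = 0.75·0.7317 + 0.2·0.1951 + 0.15·0.0732; P(aggressive) ≈ 0.9165, P(balanced) ≈ 0.0652, P(conservative) ≈ 0.0183
After 'fold-or-call': normaliser = 0.25·0.9165 + 0.8·0.0652 + 0.85·0.0183; P(aggressive) ≈ 0.7719, P(balanced) ≈ 0.1756, P(conservative) ≈ 0.0525

0.772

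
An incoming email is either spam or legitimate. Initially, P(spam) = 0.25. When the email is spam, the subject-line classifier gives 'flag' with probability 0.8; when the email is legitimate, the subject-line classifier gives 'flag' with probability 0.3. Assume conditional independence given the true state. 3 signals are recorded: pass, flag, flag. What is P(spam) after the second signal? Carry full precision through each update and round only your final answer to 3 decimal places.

0.203

After 'pass': P(spam) = 0.2·0.2500 / (0.2·0.2500 + 0.7·0.7500) ≈ 0.0870
After 'flag': P(spam) = 0.8·0.0870 / (0.8·0.0870 + 0.3·0.9130) ≈ 0.2025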